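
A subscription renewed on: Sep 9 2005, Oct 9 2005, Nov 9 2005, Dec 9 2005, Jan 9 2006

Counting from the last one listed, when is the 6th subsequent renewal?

The day-of-month is always 9 (30, 31, 30, 31 days between events).
So this recurs on the 9th of each month.
Next: February 2006 → Feb 9 2006.
March 2006: Mar 9 2006.
Next: April 2006 → Apr 9 2006.
Next: May 2006 → May 9 2006.
June 2006: Jun 9 2006.
July 2006: Jul 9 2006.

Jul 9 2006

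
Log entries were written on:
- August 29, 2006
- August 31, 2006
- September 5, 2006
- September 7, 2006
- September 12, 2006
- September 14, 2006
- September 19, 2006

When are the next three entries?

September 21, 2006; September 26, 2006; September 28, 2006

The gap pattern 2, 5, 2, 5, 2, 5 repeats every 2 events.
These are the Tuesdays and Thursdays of each week.
The following Thursday is September 21, 2006.
The following Tuesday is September 26, 2006.
Next Thursday: September 28, 2006.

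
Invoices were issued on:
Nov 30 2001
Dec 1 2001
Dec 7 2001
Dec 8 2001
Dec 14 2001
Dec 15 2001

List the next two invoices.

Dec 21 2001, Dec 22 2001

Every event lands on a Friday or Saturday (gaps cycle 1, 6, 1, 6, 1).
So the schedule is: every Friday and Saturday.
Next Friday: Dec 21 2001.
Next Saturday: Dec 22 2001.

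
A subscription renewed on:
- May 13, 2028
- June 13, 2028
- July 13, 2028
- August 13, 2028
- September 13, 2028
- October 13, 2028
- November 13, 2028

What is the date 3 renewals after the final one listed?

Gaps: 31, 30, 31, 31, 30, 31 days — not constant. Every event is on the 13th of the month.
Pattern: the 13th of each month.
Next: December 2028 → December 13, 2028.
January 2029: January 13, 2029.
February 2029: February 13, 2029.

February 13, 2029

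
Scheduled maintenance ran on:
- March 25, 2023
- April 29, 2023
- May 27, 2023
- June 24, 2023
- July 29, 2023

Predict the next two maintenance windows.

These are Saturdays with 35, 28, 28, 35-day gaps.
Each is the final Saturday of its month — April 29, 2023 is past the 28th, so '4th Saturday' doesn't fit.
Last Saturday of August 2023: August 26, 2023.
Last Saturday of September 2023: September 30, 2023.

August 26, 2023; September 30, 2023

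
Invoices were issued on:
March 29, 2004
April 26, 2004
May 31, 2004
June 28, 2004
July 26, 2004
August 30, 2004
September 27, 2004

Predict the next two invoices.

These are Mondays with 28, 35, 28, 28, 35, 28-day gaps.
Each is the final Monday of its month — March 29, 2004 is past the 28th, so '4th Monday' doesn't fit.
Last Monday of October 2004: October 25, 2004.
November 2004 ends with Monday November 29, 2004.

October 25, 2004; November 29, 2004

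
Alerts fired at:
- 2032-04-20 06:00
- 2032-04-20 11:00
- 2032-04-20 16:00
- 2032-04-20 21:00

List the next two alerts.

2032-04-21 02:00, 2032-04-21 07:00

The interval is a steady 5 hours (5, 5, 5).
2032-04-20 21:00 + 5 h = 2032-04-21 02:00.
2032-04-21 02:00 + 5 h = 2032-04-21 07:00.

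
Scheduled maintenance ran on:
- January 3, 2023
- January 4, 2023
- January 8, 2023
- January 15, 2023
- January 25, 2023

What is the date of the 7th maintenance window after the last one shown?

Intervals are 1, 4, 7, 10 days — an arithmetic progression with common difference 3.
Next gap: 13 days. January 25, 2023 + 13 days = February 7, 2023.
Next gap: 16 days. February 7, 2023 + 16 days = February 23, 2023.
Next gap: 19 days. February 23, 2023 + 19 days = March 14, 2023.
Next gap: 22 days. March 14, 2023 + 22 days = April 5, 2023.
Next gap: 25 days. April 5, 2023 + 25 days = April 30, 2023.
Next gap: 28 days. April 30, 2023 + 28 days = May 28, 2023.
Next gap: 31 days. May 28, 2023 + 31 days = June 28, 2023.

June 28, 2023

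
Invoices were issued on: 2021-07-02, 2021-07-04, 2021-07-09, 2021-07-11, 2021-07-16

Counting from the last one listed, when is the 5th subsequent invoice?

The gap pattern 2, 5, 2, 5 repeats every 2 events.
These are the Fridays and Sundays of each week.
The following Sunday is 2021-07-18.
The following Friday is 2021-07-23.
The following Sunday is 2021-07-25.
Next Friday: 2021-07-30.
Next Sunday: 2021-08-01.

2021-08-01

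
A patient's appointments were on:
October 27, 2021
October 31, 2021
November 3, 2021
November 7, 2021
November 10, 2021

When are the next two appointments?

November 14, 2021; November 17, 2021

Every event lands on a Wednesday or Sunday (gaps cycle 4, 3, 4, 3).
So the schedule is: every Wednesday and Sunday.
Next Sunday: November 14, 2021.
Next Wednesday: November 17, 2021.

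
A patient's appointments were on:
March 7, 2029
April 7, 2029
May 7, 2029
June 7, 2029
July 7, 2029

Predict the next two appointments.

August 7, 2029; September 7, 2029

The day-of-month is always 7 (31, 30, 31, 30 days between events).
So this recurs on the 7th of each month.
August 2029: August 7, 2029.
Next: September 2029 → September 7, 2029.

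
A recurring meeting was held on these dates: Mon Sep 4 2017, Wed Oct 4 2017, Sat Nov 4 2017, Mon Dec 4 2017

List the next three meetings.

Thu Jan 4 2018, Sun Feb 4 2018, Sun Mar 4 2018

Gaps: 30, 31, 30 days — not constant. Every event is on the 4th of the month.
Pattern: the 4th of each month.
Next: January 2018 → Thu Jan 4 2018.
February 2018: Sun Feb 4 2018.
March 2018: Sun Mar 4 2018.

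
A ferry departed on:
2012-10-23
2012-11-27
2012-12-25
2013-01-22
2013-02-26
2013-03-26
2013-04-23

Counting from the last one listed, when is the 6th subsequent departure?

All dates are Tuesdays, 35, 28, 28, 35, 28, 28 days apart.
Specifically, the 4th Tuesday of each month.
4th Tuesday of May 2013: 2013-05-28.
June 2013 — 4th Tuesday is 2013-06-25.
July 2013 — 4th Tuesday is 2013-07-23.
August 2013 — 4th Tuesday is 2013-08-27.
4th Tuesday of September 2013: 2013-09-24.
October 2013 — 4th Tuesday is 2013-10-22.

2013-10-22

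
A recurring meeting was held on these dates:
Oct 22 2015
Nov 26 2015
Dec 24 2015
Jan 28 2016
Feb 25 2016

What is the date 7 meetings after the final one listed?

Sep 22 2016

These are Thursdays at 28- or 35-day spacing (35, 28, 35, 28).
The pattern: 4th Thursday of the month.
4th Thursday of March 2016: Mar 24 2016.
April 2016 — 4th Thursday is Apr 28 2016.
4th Thursday of May 2016: May 26 2016.
4th Thursday of June 2016: Jun 23 2016.
4th Thursday of July 2016: Jul 28 2016.
4th Thursday of August 2016: Aug 25 2016.
September 2016 — 4th Thursday is Sep 22 2016.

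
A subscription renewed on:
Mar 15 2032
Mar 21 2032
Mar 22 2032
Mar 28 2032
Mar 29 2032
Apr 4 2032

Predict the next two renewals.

Apr 5 2032, Apr 11 2032

Every event lands on a Monday or Sunday (gaps cycle 6, 1, 6, 1, 6).
So the schedule is: every Monday and Sunday.
The following Monday is Apr 5 2032.
The following Sunday is Apr 11 2032.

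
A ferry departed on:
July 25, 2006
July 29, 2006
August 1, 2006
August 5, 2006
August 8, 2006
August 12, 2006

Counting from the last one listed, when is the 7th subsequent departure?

Every event lands on a Tuesday or Saturday (gaps cycle 4, 3, 4, 3, 4).
So the schedule is: every Tuesday and Saturday.
Next Tuesday: August 15, 2006.
The following Saturday is August 19, 2006.
The following Tuesday is August 22, 2006.
The following Saturday is August 26, 2006.
The following Tuesday is August 29, 2006.
Next Saturday: September 2, 2006.
Next Tuesday: September 5, 2006.

September 5, 2006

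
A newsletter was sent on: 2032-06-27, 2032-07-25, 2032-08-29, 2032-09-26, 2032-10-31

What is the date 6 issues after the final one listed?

2033-04-24

These are Sundays with 28, 35, 28, 35-day gaps.
Each is the final Sunday of its month — 2032-08-29 is past the 28th, so '4th Sunday' doesn't fit.
November 2032 ends with Sunday 2032-11-28.
December 2032 ends with Sunday 2032-12-26.
January 2033 ends with Sunday 2033-01-30.
Last Sunday of February 2033: 2033-02-27.
March 2033 ends with Sunday 2033-03-27.
Last Sunday of April 2033: 2033-04-24.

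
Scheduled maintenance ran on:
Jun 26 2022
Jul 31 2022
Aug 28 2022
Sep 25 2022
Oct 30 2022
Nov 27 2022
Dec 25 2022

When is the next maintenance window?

Jan 29 2023

All Sundays; the gaps (35, 28, 28, 35, 28, 28) vary with month length.
This is the last Sunday of each month.
January 2023 ends with Sunday Jan 29 2023.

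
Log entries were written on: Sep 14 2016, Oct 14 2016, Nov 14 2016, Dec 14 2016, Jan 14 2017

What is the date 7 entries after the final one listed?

Aug 14 2017

Gaps: 30, 31, 30, 31 days — not constant. Every event is on the 14th of the month.
Pattern: the 14th of each month.
Next: February 2017 → Feb 14 2017.
Next: March 2017 → Mar 14 2017.
April 2017: Apr 14 2017.
Next: May 2017 → May 14 2017.
June 2017: Jun 14 2017.
Next: July 2017 → Jul 14 2017.
Next: August 2017 → Aug 14 2017.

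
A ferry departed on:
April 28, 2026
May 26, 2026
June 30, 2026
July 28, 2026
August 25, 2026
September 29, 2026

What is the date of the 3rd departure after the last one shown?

December 29, 2026

Every date is a Tuesday; gaps 28, 35, 28, 28, 35 days.
Each is the last Tuesday of its month (at least one falls on the 29th or later, ruling out '4th Tuesday').
Last Tuesday of October 2026: October 27, 2026.
Last Tuesday of November 2026: November 24, 2026.
Last Tuesday of December 2026: December 29, 2026.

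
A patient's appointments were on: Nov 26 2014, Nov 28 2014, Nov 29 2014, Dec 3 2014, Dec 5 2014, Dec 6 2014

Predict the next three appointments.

Dec 10 2014, Dec 12 2014, Dec 13 2014

Gaps: 2, 1, 4, 2, 1 days — not constant, but cyclic with period 3.
The events fall on every Wednesday, Friday and Saturday.
Next Wednesday: Dec 10 2014.
The following Friday is Dec 12 2014.
Next Saturday: Dec 13 2014.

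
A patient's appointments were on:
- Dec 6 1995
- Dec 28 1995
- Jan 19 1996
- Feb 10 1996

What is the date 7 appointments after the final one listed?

Jul 13 1996

Every event comes 22 days after the last (22, 22, 22).
Feb 10 1996 + 22 days = Mar 3 1996.
Mar 3 1996 + 22 days = Mar 25 1996.
Mar 25 1996 + 22 days = Apr 16 1996.
Apr 16 1996 + 22 days = May 8 1996.
May 8 1996 + 22 days = May 30 1996.
May 30 1996 + 22 days = Jun 21 1996.
Jun 21 1996 + 22 days = Jul 13 1996.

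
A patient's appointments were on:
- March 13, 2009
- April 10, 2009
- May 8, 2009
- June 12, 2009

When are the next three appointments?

These are Fridays at 28- or 35-day spacing (28, 28, 35).
The pattern: 2nd Friday of the month.
2nd Friday of July 2009: July 10, 2009.
2nd Friday of August 2009: August 14, 2009.
September 2009 — 2nd Friday is September 11, 2009.

July 10, 2009; August 14, 2009; September 11, 2009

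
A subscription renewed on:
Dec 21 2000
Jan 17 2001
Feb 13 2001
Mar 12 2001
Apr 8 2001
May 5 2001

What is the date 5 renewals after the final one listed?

Sep 17 2001

Every event comes 27 days after the last (27, 27, 27, 27, 27).
May 5 2001 + 27 days = Jun 1 2001.
Jun 1 2001 + 27 days = Jun 28 2001.
Jun 28 2001 + 27 days = Jul 25 2001.
Jul 25 2001 + 27 days = Aug 21 2001.
Aug 21 2001 + 27 days = Sep 17 2001.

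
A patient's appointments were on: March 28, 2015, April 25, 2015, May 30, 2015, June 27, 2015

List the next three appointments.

Every date is a Saturday; gaps 28, 35, 28 days.
Each is the last Saturday of its month (at least one falls on the 29th or later, ruling out '4th Saturday').
Last Saturday of July 2015: July 25, 2015.
Last Saturday of August 2015: August 29, 2015.
September 2015 ends with Saturday September 26, 2015.

July 25, 2015; August 29, 2015; September 26, 2015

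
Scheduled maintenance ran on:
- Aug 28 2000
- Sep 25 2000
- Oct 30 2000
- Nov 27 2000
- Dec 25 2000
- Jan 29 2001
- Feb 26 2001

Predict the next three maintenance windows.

Mar 26 2001, Apr 30 2001, May 28 2001

These are Mondays with 28, 35, 28, 28, 35, 28-day gaps.
Each is the final Monday of its month — Oct 30 2000 is past the 28th, so '4th Monday' doesn't fit.
March 2001 ends with Monday Mar 26 2001.
April 2001 ends with Monday Apr 30 2001.
May 2001 ends with Monday May 28 2001.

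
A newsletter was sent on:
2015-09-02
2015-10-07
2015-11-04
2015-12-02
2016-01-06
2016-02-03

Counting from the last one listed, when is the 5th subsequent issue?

2016-07-06

Gaps: 35, 28, 28, 35, 28 days — a mix of 28 and 35. Every date is a Wednesday.
Each is the 1st Wednesday of its month.
1st Wednesday of March 2016: 2016-03-02.
1st Wednesday of April 2016: 2016-04-06.
1st Wednesday of May 2016: 2016-05-04.
June 2016 — 1st Wednesday is 2016-06-01.
July 2016 — 1st Wednesday is 2016-07-06.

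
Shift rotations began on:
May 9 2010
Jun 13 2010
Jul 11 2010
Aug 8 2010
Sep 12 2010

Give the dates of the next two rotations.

Oct 10 2010, Nov 14 2010

All dates are Sundays, 35, 28, 28, 35 days apart.
Specifically, the 2nd Sunday of each month.
2nd Sunday of October 2010: Oct 10 2010.
2nd Sunday of November 2010: Nov 14 2010.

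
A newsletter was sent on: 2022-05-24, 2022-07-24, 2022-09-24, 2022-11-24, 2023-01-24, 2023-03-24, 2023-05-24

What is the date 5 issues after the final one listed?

The day-of-month is always 24 (61, 62, 61, 61, 59, 61 days between events).
So this recurs on the 24th of every 2 months.
Next: July 2023 → 2023-07-24.
September 2023: 2023-09-24.
November 2023: 2023-11-24.
Next: January 2024 → 2024-01-24.
March 2024: 2024-03-24.

2024-03-24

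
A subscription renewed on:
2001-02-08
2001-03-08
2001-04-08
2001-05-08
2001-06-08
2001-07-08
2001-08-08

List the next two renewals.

2001-09-08, 2001-10-08

Each date is the 8th; the gaps (28, 31, 30, 31, 30, 31) track the month lengths.
The rule is the 8th of each month.
September 2001: 2001-09-08.
Next: October 2001 → 2001-10-08.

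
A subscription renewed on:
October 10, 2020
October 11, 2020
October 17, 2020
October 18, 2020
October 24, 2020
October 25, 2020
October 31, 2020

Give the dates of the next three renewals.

November 1, 2020; November 7, 2020; November 8, 2020

Every event lands on a Saturday or Sunday (gaps cycle 1, 6, 1, 6, 1, 6).
So the schedule is: every Saturday and Sunday.
Next Sunday: November 1, 2020.
Next Saturday: November 7, 2020.
The following Sunday is November 8, 2020.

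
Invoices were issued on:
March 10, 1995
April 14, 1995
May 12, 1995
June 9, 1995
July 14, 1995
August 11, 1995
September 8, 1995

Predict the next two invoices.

These are Fridays at 28- or 35-day spacing (35, 28, 28, 35, 28, 28).
The pattern: 2nd Friday of the month.
2nd Friday of October 1995: October 13, 1995.
November 1995 — 2nd Friday is November 10, 1995.

October 13, 1995; November 10, 1995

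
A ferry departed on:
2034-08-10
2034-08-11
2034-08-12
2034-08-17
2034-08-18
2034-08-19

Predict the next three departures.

2034-08-24, 2034-08-25, 2034-08-26

Every event lands on a Thursday or Friday or Saturday (gaps cycle 1, 1, 5, 1, 1).
So the schedule is: every Thursday, Friday and Saturday.
The following Thursday is 2034-08-24.
The following Friday is 2034-08-25.
Next Saturday: 2034-08-26.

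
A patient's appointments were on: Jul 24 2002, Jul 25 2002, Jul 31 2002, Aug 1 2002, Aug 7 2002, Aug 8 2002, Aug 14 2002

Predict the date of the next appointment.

Aug 15 2002

The gap pattern 1, 6, 1, 6, 1, 6 repeats every 2 events.
These are the Wednesdays and Thursdays of each week.
Next Thursday: Aug 15 2002.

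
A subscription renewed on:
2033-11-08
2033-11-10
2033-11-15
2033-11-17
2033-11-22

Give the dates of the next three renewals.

Every event lands on a Tuesday or Thursday (gaps cycle 2, 5, 2, 5).
So the schedule is: every Tuesday and Thursday.
Next Thursday: 2033-11-24.
Next Tuesday: 2033-11-29.
Next Thursday: 2033-12-01.

2033-11-24, 2033-11-29, 2033-12-01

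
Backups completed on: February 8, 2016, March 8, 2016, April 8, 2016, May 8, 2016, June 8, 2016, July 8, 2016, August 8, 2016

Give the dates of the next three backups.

The day-of-month is always 8 (29, 31, 30, 31, 30, 31 days between events).
So this recurs on the 8th of each month.
September 2016: September 8, 2016.
Next: October 2016 → October 8, 2016.
Next: November 2016 → November 8, 2016.

September 8, 2016; October 8, 2016; November 8, 2016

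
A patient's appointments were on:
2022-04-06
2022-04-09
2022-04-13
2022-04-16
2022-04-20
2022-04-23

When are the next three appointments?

2022-04-27, 2022-04-30, 2022-05-04

Every event lands on a Wednesday or Saturday (gaps cycle 3, 4, 3, 4, 3).
So the schedule is: every Wednesday and Saturday.
Next Wednesday: 2022-04-27.
The following Saturday is 2022-04-30.
Next Wednesday: 2022-05-04.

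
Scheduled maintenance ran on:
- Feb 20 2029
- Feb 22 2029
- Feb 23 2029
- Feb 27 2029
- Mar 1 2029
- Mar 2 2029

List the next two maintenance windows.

The gap pattern 2, 1, 4, 2, 1 repeats every 3 events.
These are the Tuesdays, Thursdays and Fridays of each week.
Next Tuesday: Mar 6 2029.
Next Thursday: Mar 8 2029.

Mar 6 2029, Mar 8 2029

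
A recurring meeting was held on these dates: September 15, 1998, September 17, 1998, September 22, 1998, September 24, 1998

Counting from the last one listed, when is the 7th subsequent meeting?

October 20, 1998

Every event lands on a Tuesday or Thursday (gaps cycle 2, 5, 2).
So the schedule is: every Tuesday and Thursday.
The following Tuesday is September 29, 1998.
Next Thursday: October 1, 1998.
Next Tuesday: October 6, 1998.
Next Thursday: October 8, 1998.
The following Tuesday is October 13, 1998.
The following Thursday is October 15, 1998.
Next Tuesday: October 20, 1998.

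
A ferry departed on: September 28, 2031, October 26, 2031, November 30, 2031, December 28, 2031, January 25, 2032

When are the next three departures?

February 29, 2032; March 28, 2032; April 25, 2032

Every date is a Sunday; gaps 28, 35, 28, 28 days.
Each is the last Sunday of its month (at least one falls on the 29th or later, ruling out '4th Sunday').
Last Sunday of February 2032: February 29, 2032.
Last Sunday of March 2032: March 28, 2032.
April 2032 ends with Sunday April 25, 2032.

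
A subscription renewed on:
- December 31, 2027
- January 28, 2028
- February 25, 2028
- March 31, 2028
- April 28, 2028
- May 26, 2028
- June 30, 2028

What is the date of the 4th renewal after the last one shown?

These are Fridays with 28, 28, 35, 28, 28, 35-day gaps.
Each is the final Friday of its month — December 31, 2027 is past the 28th, so '4th Friday' doesn't fit.
July 2028 ends with Friday July 28, 2028.
August 2028 ends with Friday August 25, 2028.
Last Friday of September 2028: September 29, 2028.
Last Friday of October 2028: October 27, 2028.

October 27, 2028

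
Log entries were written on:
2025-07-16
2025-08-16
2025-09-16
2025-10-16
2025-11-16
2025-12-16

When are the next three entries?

2026-01-16, 2026-02-16, 2026-03-16

The day-of-month is always 16 (31, 31, 30, 31, 30 days between events).
So this recurs on the 16th of each month.
January 2026: 2026-01-16.
Next: February 2026 → 2026-02-16.
March 2026: 2026-03-16.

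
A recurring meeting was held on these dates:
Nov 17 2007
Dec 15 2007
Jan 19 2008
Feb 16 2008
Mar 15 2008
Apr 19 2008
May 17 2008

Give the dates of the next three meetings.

Jun 21 2008, Jul 19 2008, Aug 16 2008

Gaps: 28, 35, 28, 28, 35, 28 days — a mix of 28 and 35. Every date is a Saturday.
Each is the 3rd Saturday of its month.
June 2008 — 3rd Saturday is Jun 21 2008.
3rd Saturday of July 2008: Jul 19 2008.
August 2008 — 3rd Saturday is Aug 16 2008.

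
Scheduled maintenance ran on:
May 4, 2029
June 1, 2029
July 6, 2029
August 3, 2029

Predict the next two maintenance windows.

September 7, 2029; October 5, 2029

Gaps: 28, 35, 28 days — a mix of 28 and 35. Every date is a Friday.
Each is the 1st Friday of its month.
September 2029 — 1st Friday is September 7, 2029.
1st Friday of October 2029: October 5, 2029.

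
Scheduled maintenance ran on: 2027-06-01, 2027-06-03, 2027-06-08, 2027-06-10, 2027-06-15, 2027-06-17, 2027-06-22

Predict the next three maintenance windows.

Gaps: 2, 5, 2, 5, 2, 5 days — not constant, but cyclic with period 2.
The events fall on every Tuesday and Thursday.
The following Thursday is 2027-06-24.
Next Tuesday: 2027-06-29.
The following Thursday is 2027-07-01.

2027-06-24, 2027-06-29, 2027-07-01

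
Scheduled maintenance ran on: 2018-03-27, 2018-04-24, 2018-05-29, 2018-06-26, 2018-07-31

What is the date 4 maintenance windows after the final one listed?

These are Tuesdays with 28, 35, 28, 35-day gaps.
Each is the final Tuesday of its month — 2018-05-29 is past the 28th, so '4th Tuesday' doesn't fit.
Last Tuesday of August 2018: 2018-08-28.
September 2018 ends with Tuesday 2018-09-25.
Last Tuesday of October 2018: 2018-10-30.
November 2018 ends with Tuesday 2018-11-27.

2018-11-27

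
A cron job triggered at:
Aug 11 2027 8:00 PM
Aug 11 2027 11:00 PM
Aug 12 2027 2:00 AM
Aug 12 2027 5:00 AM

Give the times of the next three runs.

Aug 12 2027 8:00 AM, Aug 12 2027 11:00 AM, Aug 12 2027 2:00 PM

The interval is a steady 3 hours (3, 3, 3).
Aug 12 2027 5:00 AM + 3 h = Aug 12 2027 8:00 AM.
Aug 12 2027 8:00 AM + 3 h = Aug 12 2027 11:00 AM.
Aug 12 2027 11:00 AM + 3 h = Aug 12 2027 2:00 PM.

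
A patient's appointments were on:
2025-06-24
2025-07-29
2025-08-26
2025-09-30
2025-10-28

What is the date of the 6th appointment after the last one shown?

2026-04-28

These are Tuesdays with 35, 28, 35, 28-day gaps.
Each is the final Tuesday of its month — 2025-07-29 is past the 28th, so '4th Tuesday' doesn't fit.
November 2025 ends with Tuesday 2025-11-25.
Last Tuesday of December 2025: 2025-12-30.
Last Tuesday of January 2026: 2026-01-27.
February 2026 ends with Tuesday 2026-02-24.
Last Tuesday of March 2026: 2026-03-31.
Last Tuesday of April 2026: 2026-04-28.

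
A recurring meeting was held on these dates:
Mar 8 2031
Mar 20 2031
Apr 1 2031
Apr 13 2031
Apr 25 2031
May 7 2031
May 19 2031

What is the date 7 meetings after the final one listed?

Aug 11 2031

The spacing is 12, 12, 12, 12, 12, 12 days — always 12 days.
May 19 2031 + 12 days = May 31 2031.
May 31 2031 + 12 days = Jun 12 2031.
Jun 12 2031 + 12 days = Jun 24 2031.
Jun 24 2031 + 12 days = Jul 6 2031.
Jul 6 2031 + 12 days = Jul 18 2031.
Jul 18 2031 + 12 days = Jul 30 2031.
Jul 30 2031 + 12 days = Aug 11 2031.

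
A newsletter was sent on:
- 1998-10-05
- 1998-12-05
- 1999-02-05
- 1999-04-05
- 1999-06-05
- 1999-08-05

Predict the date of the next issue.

Gaps: 61, 62, 59, 61, 61 days — not constant. Every event is on the 5th of the month.
Pattern: the 5th of every 2 months.
October 1999: 1999-10-05.

1999-10-05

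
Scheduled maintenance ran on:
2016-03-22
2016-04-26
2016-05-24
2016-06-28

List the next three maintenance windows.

2016-07-26, 2016-08-23, 2016-09-27

These are Tuesdays at 28- or 35-day spacing (35, 28, 35).
The pattern: 4th Tuesday of the month.
July 2016 — 4th Tuesday is 2016-07-26.
4th Tuesday of August 2016: 2016-08-23.
4th Tuesday of September 2016: 2016-09-27.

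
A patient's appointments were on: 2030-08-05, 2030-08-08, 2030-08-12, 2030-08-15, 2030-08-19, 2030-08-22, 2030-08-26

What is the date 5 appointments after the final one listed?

2030-09-12

Gaps: 3, 4, 3, 4, 3, 4 days — not constant, but cyclic with period 2.
The events fall on every Monday and Thursday.
Next Thursday: 2030-08-29.
The following Monday is 2030-09-02.
Next Thursday: 2030-09-05.
Next Monday: 2030-09-09.
The following Thursday is 2030-09-12.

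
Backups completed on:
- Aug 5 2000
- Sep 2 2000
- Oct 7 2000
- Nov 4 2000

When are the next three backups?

All dates are Saturdays, 28, 35, 28 days apart.
Specifically, the 1st Saturday of each month.
1st Saturday of December 2000: Dec 2 2000.
January 2001 — 1st Saturday is Jan 6 2001.
February 2001 — 1st Saturday is Feb 3 2001.

Dec 2 2000, Jan 6 2001, Feb 3 2001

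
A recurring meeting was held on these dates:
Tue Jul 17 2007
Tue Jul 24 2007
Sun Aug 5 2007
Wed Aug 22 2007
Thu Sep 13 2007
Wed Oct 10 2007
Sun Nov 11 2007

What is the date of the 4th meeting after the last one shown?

The spacing grows by 5 each time: 7, 12, 17, 22, 27, 32 days.
Next gap: 37 days. Sun Nov 11 2007 + 37 days = Tue Dec 18 2007.
Next gap: 42 days. Tue Dec 18 2007 + 42 days = Tue Jan 29 2008.
Next gap: 47 days. Tue Jan 29 2008 + 47 days = Sun Mar 16 2008.
Next gap: 52 days. Sun Mar 16 2008 + 52 days = Wed May 7 2008.

Wed May 7 2008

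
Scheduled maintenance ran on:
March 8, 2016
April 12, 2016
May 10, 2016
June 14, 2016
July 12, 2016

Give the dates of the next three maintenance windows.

August 9, 2016; September 13, 2016; October 11, 2016

All dates are Tuesdays, 35, 28, 35, 28 days apart.
Specifically, the 2nd Tuesday of each month.
August 2016 — 2nd Tuesday is August 9, 2016.
September 2016 — 2nd Tuesday is September 13, 2016.
2nd Tuesday of October 2016: October 11, 2016.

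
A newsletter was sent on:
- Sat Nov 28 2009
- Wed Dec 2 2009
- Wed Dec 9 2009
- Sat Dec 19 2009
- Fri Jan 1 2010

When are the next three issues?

Sun Jan 17 2010, Fri Feb 5 2010, Sat Feb 27 2010

Intervals are 4, 7, 10, 13 days — an arithmetic progression with common difference 3.
Next gap: 16 days. Fri Jan 1 2010 + 16 days = Sun Jan 17 2010.
Next gap: 19 days. Sun Jan 17 2010 + 19 days = Fri Feb 5 2010.
Next gap: 22 days. Fri Feb 5 2010 + 22 days = Sat Feb 27 2010.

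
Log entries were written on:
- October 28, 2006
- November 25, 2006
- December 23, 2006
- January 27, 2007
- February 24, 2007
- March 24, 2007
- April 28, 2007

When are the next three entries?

These are Saturdays at 28- or 35-day spacing (28, 28, 35, 28, 28, 35).
The pattern: 4th Saturday of the month.
May 2007 — 4th Saturday is May 26, 2007.
June 2007 — 4th Saturday is June 23, 2007.
4th Saturday of July 2007: July 28, 2007.

May 26, 2007; June 23, 2007; July 28, 2007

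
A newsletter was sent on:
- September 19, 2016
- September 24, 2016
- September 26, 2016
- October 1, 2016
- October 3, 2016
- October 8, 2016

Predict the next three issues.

October 10, 2016; October 15, 2016; October 17, 2016

Gaps: 5, 2, 5, 2, 5 days — not constant, but cyclic with period 2.
The events fall on every Monday and Saturday.
The following Monday is October 10, 2016.
Next Saturday: October 15, 2016.
Next Monday: October 17, 2016.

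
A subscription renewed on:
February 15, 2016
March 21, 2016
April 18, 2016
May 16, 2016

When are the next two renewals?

Gaps: 35, 28, 28 days — a mix of 28 and 35. Every date is a Monday.
Each is the 3rd Monday of its month.
3rd Monday of June 2016: June 20, 2016.
3rd Monday of July 2016: July 18, 2016.

June 20, 2016; July 18, 2016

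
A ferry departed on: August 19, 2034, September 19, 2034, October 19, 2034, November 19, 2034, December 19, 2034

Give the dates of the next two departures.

January 19, 2035; February 19, 2035

Gaps: 31, 30, 31, 30 days — not constant. Every event is on the 19th of the month.
Pattern: the 19th of each month.
Next: January 2035 → January 19, 2035.
February 2035: February 19, 2035.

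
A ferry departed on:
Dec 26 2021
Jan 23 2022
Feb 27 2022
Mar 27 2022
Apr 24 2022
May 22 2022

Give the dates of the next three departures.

Jun 26 2022, Jul 24 2022, Aug 28 2022

All dates are Sundays, 28, 35, 28, 28, 28 days apart.
Specifically, the 4th Sunday of each month.
4th Sunday of June 2022: Jun 26 2022.
July 2022 — 4th Sunday is Jul 24 2022.
4th Sunday of August 2022: Aug 28 2022.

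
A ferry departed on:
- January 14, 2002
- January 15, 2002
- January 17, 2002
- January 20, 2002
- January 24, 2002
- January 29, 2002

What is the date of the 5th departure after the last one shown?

March 10, 2002

Intervals are 1, 2, 3, 4, 5 days — an arithmetic progression with common difference 1.
Next gap: 6 days. January 29, 2002 + 6 days = February 4, 2002.
Next gap: 7 days. February 4, 2002 + 7 days = February 11, 2002.
Next gap: 8 days. February 11, 2002 + 8 days = February 19, 2002.
Next gap: 9 days. February 19, 2002 + 9 days = February 28, 2002.
Next gap: 10 days. February 28, 2002 + 10 days = March 10, 2002.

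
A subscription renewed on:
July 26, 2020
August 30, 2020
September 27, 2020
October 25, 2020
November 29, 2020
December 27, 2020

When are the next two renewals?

These are Sundays with 35, 28, 28, 35, 28-day gaps.
Each is the final Sunday of its month — August 30, 2020 is past the 28th, so '4th Sunday' doesn't fit.
Last Sunday of January 2021: January 31, 2021.
Last Sunday of February 2021: February 28, 2021.

January 31, 2021; February 28, 2021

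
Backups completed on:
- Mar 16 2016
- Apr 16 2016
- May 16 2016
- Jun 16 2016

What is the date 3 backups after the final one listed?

The day-of-month is always 16 (31, 30, 31 days between events).
So this recurs on the 16th of each month.
July 2016: Jul 16 2016.
Next: August 2016 → Aug 16 2016.
Next: September 2016 → Sep 16 2016.

Sep 16 2016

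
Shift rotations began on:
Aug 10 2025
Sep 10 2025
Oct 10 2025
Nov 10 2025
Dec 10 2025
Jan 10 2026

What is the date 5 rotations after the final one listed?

Jun 10 2026

Each date is the 10th; the gaps (31, 30, 31, 30, 31) track the month lengths.
The rule is the 10th of each month.
Next: February 2026 → Feb 10 2026.
Next: March 2026 → Mar 10 2026.
April 2026: Apr 10 2026.
Next: May 2026 → May 10 2026.
June 2026: Jun 10 2026.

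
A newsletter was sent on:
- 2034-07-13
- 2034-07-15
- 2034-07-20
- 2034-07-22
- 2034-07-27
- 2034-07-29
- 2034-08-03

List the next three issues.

Gaps: 2, 5, 2, 5, 2, 5 days — not constant, but cyclic with period 2.
The events fall on every Thursday and Saturday.
The following Saturday is 2034-08-05.
The following Thursday is 2034-08-10.
The following Saturday is 2034-08-12.

2034-08-05, 2034-08-10, 2034-08-12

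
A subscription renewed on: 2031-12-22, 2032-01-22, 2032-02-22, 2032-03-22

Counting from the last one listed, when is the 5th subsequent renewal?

Gaps: 31, 31, 29 days — not constant. Every event is on the 22nd of the month.
Pattern: the 22nd of each month.
April 2032: 2032-04-22.
Next: May 2032 → 2032-05-22.
June 2032: 2032-06-22.
July 2032: 2032-07-22.
August 2032: 2032-08-22.

2032-08-22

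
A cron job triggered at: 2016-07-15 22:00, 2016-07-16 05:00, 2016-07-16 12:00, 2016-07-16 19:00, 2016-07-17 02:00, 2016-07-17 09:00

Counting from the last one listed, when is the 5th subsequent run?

2016-07-18 20:00

Spacing: 7, 7, 7, 7, 7 h — constant 7 h.
2016-07-17 09:00 + 7 h = 2016-07-17 16:00.
2016-07-17 16:00 + 7 h = 2016-07-17 23:00.
2016-07-17 23:00 + 7 h = 2016-07-18 06:00.
2016-07-18 06:00 + 7 h = 2016-07-18 13:00.
2016-07-18 13:00 + 7 h = 2016-07-18 20:00.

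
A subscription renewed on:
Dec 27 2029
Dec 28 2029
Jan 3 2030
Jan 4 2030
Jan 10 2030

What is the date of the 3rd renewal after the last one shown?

Jan 18 2030

Gaps: 1, 6, 1, 6 days — not constant, but cyclic with period 2.
The events fall on every Thursday and Friday.
The following Friday is Jan 11 2030.
The following Thursday is Jan 17 2030.
Next Friday: Jan 18 2030.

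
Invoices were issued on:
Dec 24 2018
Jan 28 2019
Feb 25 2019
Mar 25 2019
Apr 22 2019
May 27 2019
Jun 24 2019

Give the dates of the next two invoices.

Jul 22 2019, Aug 26 2019

Gaps: 35, 28, 28, 28, 35, 28 days — a mix of 28 and 35. Every date is a Monday.
Each is the 4th Monday of its month.
4th Monday of July 2019: Jul 22 2019.
4th Monday of August 2019: Aug 26 2019.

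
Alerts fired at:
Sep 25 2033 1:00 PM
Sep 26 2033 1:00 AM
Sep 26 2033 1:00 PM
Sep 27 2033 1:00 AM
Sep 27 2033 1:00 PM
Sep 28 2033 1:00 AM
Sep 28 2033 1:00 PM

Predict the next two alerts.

Sep 29 2033 1:00 AM, Sep 29 2033 1:00 PM

Spacing: 12, 12, 12, 12, 12, 12 h — constant 12 h.
Sep 28 2033 1:00 PM + 12 h = Sep 29 2033 1:00 AM.
Sep 29 2033 1:00 AM + 12 h = Sep 29 2033 1:00 PM.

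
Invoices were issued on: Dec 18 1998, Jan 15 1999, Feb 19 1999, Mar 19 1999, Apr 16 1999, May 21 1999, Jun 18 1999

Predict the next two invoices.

These are Fridays at 28- or 35-day spacing (28, 35, 28, 28, 35, 28).
The pattern: 3rd Friday of the month.
3rd Friday of July 1999: Jul 16 1999.
August 1999 — 3rd Friday is Aug 20 1999.

Jul 16 1999, Aug 20 1999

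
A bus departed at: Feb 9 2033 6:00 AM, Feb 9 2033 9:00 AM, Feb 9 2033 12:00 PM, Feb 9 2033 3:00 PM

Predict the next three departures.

Gaps: 3, 3, 3 hours — each event is 3 hours after the previous one.
Feb 9 2033 3:00 PM + 3 h = Feb 9 2033 6:00 PM.
Feb 9 2033 6:00 PM + 3 h = Feb 9 2033 9:00 PM.
Feb 9 2033 9:00 PM + 3 h = Feb 10 2033 12:00 AM.

Feb 9 2033 6:00 PM, Feb 9 2033 9:00 PM, Feb 10 2033 12:00 AM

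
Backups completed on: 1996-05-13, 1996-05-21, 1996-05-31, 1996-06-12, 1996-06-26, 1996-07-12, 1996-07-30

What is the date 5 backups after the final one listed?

1996-11-27

The spacing grows by 2 each time: 8, 10, 12, 14, 16, 18 days.
Next gap: 20 days. 1996-07-30 + 20 days = 1996-08-19.
Next gap: 22 days. 1996-08-19 + 22 days = 1996-09-10.
Next gap: 24 days. 1996-09-10 + 24 days = 1996-10-04.
Next gap: 26 days. 1996-10-04 + 26 days = 1996-10-30.
Next gap: 28 days. 1996-10-30 + 28 days = 1996-11-27.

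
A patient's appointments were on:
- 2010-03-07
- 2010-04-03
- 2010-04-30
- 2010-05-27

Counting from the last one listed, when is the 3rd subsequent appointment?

2010-08-16

The spacing is 27, 27, 27 days — always 27 days.
2010-05-27 + 27 days = 2010-06-23.
2010-06-23 + 27 days = 2010-07-20.
2010-07-20 + 27 days = 2010-08-16.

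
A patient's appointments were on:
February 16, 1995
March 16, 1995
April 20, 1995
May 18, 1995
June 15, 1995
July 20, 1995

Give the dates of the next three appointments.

August 17, 1995; September 21, 1995; October 19, 1995

These are Thursdays at 28- or 35-day spacing (28, 35, 28, 28, 35).
The pattern: 3rd Thursday of the month.
August 1995 — 3rd Thursday is August 17, 1995.
September 1995 — 3rd Thursday is September 21, 1995.
3rd Thursday of October 1995: October 19, 1995.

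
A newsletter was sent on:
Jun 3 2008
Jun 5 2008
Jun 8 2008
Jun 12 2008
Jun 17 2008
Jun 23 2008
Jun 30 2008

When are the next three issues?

Jul 8 2008, Jul 17 2008, Jul 27 2008

Intervals are 2, 3, 4, 5, 6, 7 days — an arithmetic progression with common difference 1.
Next gap: 8 days. Jun 30 2008 + 8 days = Jul 8 2008.
Next gap: 9 days. Jul 8 2008 + 9 days = Jul 17 2008.
Next gap: 10 days. Jul 17 2008 + 10 days = Jul 27 2008.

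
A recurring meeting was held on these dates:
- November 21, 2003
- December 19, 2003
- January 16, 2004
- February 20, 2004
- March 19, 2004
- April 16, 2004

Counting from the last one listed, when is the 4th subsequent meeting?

August 20, 2004

Gaps: 28, 28, 35, 28, 28 days — a mix of 28 and 35. Every date is a Friday.
Each is the 3rd Friday of its month.
May 2004 — 3rd Friday is May 21, 2004.
3rd Friday of June 2004: June 18, 2004.
July 2004 — 3rd Friday is July 16, 2004.
August 2004 — 3rd Friday is August 20, 2004.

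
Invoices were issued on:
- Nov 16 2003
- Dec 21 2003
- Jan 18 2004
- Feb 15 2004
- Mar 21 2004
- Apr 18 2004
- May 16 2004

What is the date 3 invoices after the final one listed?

Gaps: 35, 28, 28, 35, 28, 28 days — a mix of 28 and 35. Every date is a Sunday.
Each is the 3rd Sunday of its month.
June 2004 — 3rd Sunday is Jun 20 2004.
July 2004 — 3rd Sunday is Jul 18 2004.
August 2004 — 3rd Sunday is Aug 15 2004.

Aug 15 2004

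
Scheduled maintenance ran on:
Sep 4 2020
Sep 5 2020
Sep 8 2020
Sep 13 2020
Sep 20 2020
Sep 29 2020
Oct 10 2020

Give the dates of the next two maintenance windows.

Oct 23 2020, Nov 7 2020

Gaps: 1, 3, 5, 7, 9, 11 days — each gap is 2 larger than the previous one.
Next gap: 13 days. Oct 10 2020 + 13 days = Oct 23 2020.
Next gap: 15 days. Oct 23 2020 + 15 days = Nov 7 2020.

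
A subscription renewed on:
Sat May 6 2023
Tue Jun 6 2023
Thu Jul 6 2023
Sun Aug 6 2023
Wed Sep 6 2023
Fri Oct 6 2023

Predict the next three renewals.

Each date is the 6th; the gaps (31, 30, 31, 31, 30) track the month lengths.
The rule is the 6th of each month.
Next: November 2023 → Mon Nov 6 2023.
December 2023: Wed Dec 6 2023.
Next: January 2024 → Sat Jan 6 2024.

Mon Nov 6 2023, Wed Dec 6 2023, Sat Jan 6 2024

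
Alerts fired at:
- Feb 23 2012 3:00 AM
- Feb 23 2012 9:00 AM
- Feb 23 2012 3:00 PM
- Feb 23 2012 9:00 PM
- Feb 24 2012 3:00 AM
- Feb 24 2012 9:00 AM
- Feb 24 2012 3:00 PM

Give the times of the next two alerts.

Gaps: 6, 6, 6, 6, 6, 6 hours — each event is 6 hours after the previous one.
Feb 24 2012 3:00 PM + 6 h = Feb 24 2012 9:00 PM.
Feb 24 2012 9:00 PM + 6 h = Feb 25 2012 3:00 AM.

Feb 24 2012 9:00 PM, Feb 25 2012 3:00 AM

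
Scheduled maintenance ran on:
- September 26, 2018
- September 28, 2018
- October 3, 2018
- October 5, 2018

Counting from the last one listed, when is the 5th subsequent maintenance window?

October 24, 2018

Every event lands on a Wednesday or Friday (gaps cycle 2, 5, 2).
So the schedule is: every Wednesday and Friday.
Next Wednesday: October 10, 2018.
Next Friday: October 12, 2018.
Next Wednesday: October 17, 2018.
Next Friday: October 19, 2018.
The following Wednesday is October 24, 2018.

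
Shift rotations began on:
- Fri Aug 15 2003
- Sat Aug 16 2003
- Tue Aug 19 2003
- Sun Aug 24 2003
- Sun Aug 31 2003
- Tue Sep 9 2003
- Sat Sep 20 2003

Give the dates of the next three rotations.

Fri Oct 3 2003, Sat Oct 18 2003, Tue Nov 4 2003

Gaps: 1, 3, 5, 7, 9, 11 days — each gap is 2 larger than the previous one.
Next gap: 13 days. Sat Sep 20 2003 + 13 days = Fri Oct 3 2003.
Next gap: 15 days. Fri Oct 3 2003 + 15 days = Sat Oct 18 2003.
Next gap: 17 days. Sat Oct 18 2003 + 17 days = Tue Nov 4 2003.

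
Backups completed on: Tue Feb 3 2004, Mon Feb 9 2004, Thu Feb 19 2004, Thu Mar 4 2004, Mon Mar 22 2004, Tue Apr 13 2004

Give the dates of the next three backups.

Sun May 9 2004, Tue Jun 8 2004, Mon Jul 12 2004

The spacing grows by 4 each time: 6, 10, 14, 18, 22 days.
Next gap: 26 days. Tue Apr 13 2004 + 26 days = Sun May 9 2004.
Next gap: 30 days. Sun May 9 2004 + 30 days = Tue Jun 8 2004.
Next gap: 34 days. Tue Jun 8 2004 + 34 days = Mon Jul 12 2004.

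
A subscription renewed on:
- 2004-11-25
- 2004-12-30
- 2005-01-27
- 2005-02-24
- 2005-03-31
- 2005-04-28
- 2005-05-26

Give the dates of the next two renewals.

Every date is a Thursday; gaps 35, 28, 28, 35, 28, 28 days.
Each is the last Thursday of its month (at least one falls on the 29th or later, ruling out '4th Thursday').
June 2005 ends with Thursday 2005-06-30.
July 2005 ends with Thursday 2005-07-28.

2005-06-30, 2005-07-28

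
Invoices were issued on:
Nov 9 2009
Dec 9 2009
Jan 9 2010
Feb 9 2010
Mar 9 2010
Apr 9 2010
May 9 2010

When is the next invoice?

Gaps: 30, 31, 31, 28, 31, 30 days — not constant. Every event is on the 9th of the month.
Pattern: the 9th of each month.
Next: June 2010 → Jun 9 2010.

Jun 9 2010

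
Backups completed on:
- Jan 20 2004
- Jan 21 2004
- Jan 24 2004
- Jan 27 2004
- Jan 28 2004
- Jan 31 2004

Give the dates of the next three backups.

Every event lands on a Tuesday or Wednesday or Saturday (gaps cycle 1, 3, 3, 1, 3).
So the schedule is: every Tuesday, Wednesday and Saturday.
Next Tuesday: Feb 3 2004.
The following Wednesday is Feb 4 2004.
The following Saturday is Feb 7 2004.

Feb 3 2004, Feb 4 2004, Feb 7 2004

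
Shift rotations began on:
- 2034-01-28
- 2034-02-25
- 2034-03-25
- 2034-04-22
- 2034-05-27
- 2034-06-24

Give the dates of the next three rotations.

Gaps: 28, 28, 28, 35, 28 days — a mix of 28 and 35. Every date is a Saturday.
Each is the 4th Saturday of its month.
4th Saturday of July 2034: 2034-07-22.
August 2034 — 4th Saturday is 2034-08-26.
4th Saturday of September 2034: 2034-09-23.

2034-07-22, 2034-08-26, 2034-09-23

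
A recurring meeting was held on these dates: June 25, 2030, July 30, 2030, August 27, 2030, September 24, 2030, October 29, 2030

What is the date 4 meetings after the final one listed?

February 25, 2031

All Tuesdays; the gaps (35, 28, 28, 35) vary with month length.
This is the last Tuesday of each month.
November 2030 ends with Tuesday November 26, 2030.
December 2030 ends with Tuesday December 31, 2030.
January 2031 ends with Tuesday January 28, 2031.
Last Tuesday of February 2031: February 25, 2031.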